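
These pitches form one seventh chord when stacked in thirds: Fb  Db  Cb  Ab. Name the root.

Db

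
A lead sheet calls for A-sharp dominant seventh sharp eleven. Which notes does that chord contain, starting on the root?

A#  C##  E#  G#  D##

A-sharp dominant seventh sharp eleven is a dominant seventh sharp eleven built on A#.
Root: A#
Major 3rd (3rd): C##
Perfect 5th (5th): E#
Minor 7th (7th): G#
Augmented 11th (11th): D##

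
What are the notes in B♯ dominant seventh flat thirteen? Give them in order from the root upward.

B# – D## – F## – A# – G#

B♯ dominant seventh flat thirteen is a dominant seventh flat thirteen built on B#.
Root: B#
Major 3rd (3rd): D##
Perfect 5th (5th): F##
Minor 7th (7th): A#
Minor 13th (13th): G#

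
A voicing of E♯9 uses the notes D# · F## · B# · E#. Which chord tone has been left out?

G##

E♯9 = E#, G##, B#, D#, F##. The voicing lacks the 3rd (major 3rd), G##.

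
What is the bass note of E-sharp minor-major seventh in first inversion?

E-sharp minor-major seventh = E-sharp–G-sharp–B-sharp–D-double-sharp. First inversion → third in the bass = G-sharp.

G-sharp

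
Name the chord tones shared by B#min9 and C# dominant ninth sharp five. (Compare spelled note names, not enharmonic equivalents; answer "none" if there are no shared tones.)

D#

B#min9 = B#, D#, F##, A#, C##.
C# dominant ninth sharp five = C#, E#, G##, B, D#.
Shared: D#.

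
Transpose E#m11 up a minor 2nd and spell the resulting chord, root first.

F# A C# E G# B

A minor 2nd up from E# is F#, so the new chord is F# minor eleventh.
root → F#
3rd (minor 3rd) → A
5th (perfect 5th) → C#
7th (minor 7th) → E
9th (major 9th) → G#
11th (perfect 11th) → B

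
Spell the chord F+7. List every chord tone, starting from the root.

F, A, C#, Eb

Root F, quality augmented seventh:
- root: F
- major 3rd: A
- augmented 5th: C#
- minor 7th: Eb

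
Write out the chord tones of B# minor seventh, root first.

B# – D# – F## – A#

B# minor seventh is a minor seventh built on B#.
Root: B#
Minor 3rd (3rd): D#
Perfect 5th (5th): F##
Minor 7th (7th): A#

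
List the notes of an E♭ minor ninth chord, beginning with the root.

Root E-flat, quality minor ninth:
Root: E-flat
Minor 3rd (3rd): G-flat
Perfect 5th (5th): B-flat
Minor 7th (7th): D-flat
Major 9th (9th): F

E-flat G-flat B-flat D-flat F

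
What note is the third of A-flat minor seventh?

A-flat minor seventh is built on Ab; its 3rd is a minor 3rd above the root.
A third above A uses the letter C, and the minor 3rd above Ab is Cb.

Cb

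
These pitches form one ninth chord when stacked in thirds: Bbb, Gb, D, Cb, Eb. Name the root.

Cb

Stacking in thirds gives Cb – Eb – Gb – Bbb – D, so Cb is the root — Cb dominant seventh sharp nine.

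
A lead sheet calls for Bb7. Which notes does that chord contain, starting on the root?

Root Bb, quality dominant seventh:
Bb — root
D — major 3rd
F — perfect 5th
Ab — minor 7th

Bb, D, F, Ab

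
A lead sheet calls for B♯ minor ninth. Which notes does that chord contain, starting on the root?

B#, D#, F##, A#, C##

B♯ minor ninth: minor ninth on B#.
root → B#
3rd (minor 3rd) → D#
5th (perfect 5th) → F##
7th (minor 7th) → A#
9th (major 9th) → C##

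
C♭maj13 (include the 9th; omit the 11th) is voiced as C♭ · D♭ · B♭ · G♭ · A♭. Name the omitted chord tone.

C♭maj13 = C♭, E♭, G♭, B♭, D♭, A♭. The voicing lacks the 3rd (major 3rd), E♭.

E♭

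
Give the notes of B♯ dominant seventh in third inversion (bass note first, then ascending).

A-sharp, B-sharp, D-double-sharp, F-double-sharp

B♯ dominant seventh = B-sharp–D-double-sharp–F-double-sharp–A-sharp; third inversion → seventh (A-sharp) lowest.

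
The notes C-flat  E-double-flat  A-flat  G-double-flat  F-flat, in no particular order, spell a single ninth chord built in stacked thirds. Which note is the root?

Stacking in thirds gives F-flat – A-flat – C-flat – E-double-flat – G-double-flat, so F-flat is the root — F-flat dominant seventh flat nine.

F-flat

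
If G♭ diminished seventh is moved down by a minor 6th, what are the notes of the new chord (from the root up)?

B-flat  D-flat  F-flat  A-double-flat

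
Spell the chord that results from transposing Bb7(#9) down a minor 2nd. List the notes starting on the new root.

A, C♯, E, G, B♯

B♭ down a minor 2nd → A. New chord: A dominant seventh sharp nine.
root → A
3rd (major 3rd) → C♯
5th (perfect 5th) → E
7th (minor 7th) → G
9th (augmented 9th) → B♯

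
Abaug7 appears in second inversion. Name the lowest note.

Abaug7 in root position is Ab–C–E–Gb.
Second inversion places the fifth in the bass, which is E.

E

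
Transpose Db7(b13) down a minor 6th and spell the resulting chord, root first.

F  A  C  Eb  Db

A minor 6th down from Db is F, so the new chord is F dominant seventh flat thirteen.
Root: F
Major 3rd (3rd): A
Perfect 5th (5th): C
Minor 7th (7th): Eb
Minor 13th (13th): Db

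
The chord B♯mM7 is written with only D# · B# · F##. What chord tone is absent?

A##

B♯mM7 = B#, D#, F##, A##. The voicing lacks the 7th (major 7th), A##.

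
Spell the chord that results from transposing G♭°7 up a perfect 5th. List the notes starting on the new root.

Transposed root: Gb → Db (perfect 5th up). So we spell Db diminished seventh:
root → Db
3rd (minor 3rd) → Fb
5th (diminished 5th) → Abb
7th (diminished 7th) → Cbb

Db, Fb, Abb, Cbb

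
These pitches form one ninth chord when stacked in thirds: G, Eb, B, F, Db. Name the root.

Arranged so that each adjacent pair is a third by letter name: Eb – G – B – Db – F.
The bottom of that stack, Eb, is the root (this is Eb dominant ninth sharp five).

Eb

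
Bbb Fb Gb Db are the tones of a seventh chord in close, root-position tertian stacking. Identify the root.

Stacking in thirds gives Gb – Bbb – Db – Fb, so Gb is the root — Gb minor seventh.

Gb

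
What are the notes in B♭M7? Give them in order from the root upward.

Bb, D, F, A

B♭M7: major seventh on Bb.
Bb — root
D — major 3rd
F — perfect 5th
A — major 7th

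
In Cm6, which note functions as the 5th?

Cm6 is built on C; its 5th is a perfect 5th above the root.
A fifth above C uses the letter G, and the perfect 5th above C is G.

G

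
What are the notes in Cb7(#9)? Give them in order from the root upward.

Cb, Eb, Gb, Bbb, D

Cb7(#9): dominant seventh sharp nine on Cb.
root → Cb
3rd (major 3rd) → Eb
5th (perfect 5th) → Gb
7th (minor 7th) → Bbb
9th (augmented 9th) → D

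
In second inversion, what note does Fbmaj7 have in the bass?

Cb

Fbmaj7 in root position is Fb–Ab–Cb–Eb.
Second inversion places the fifth in the bass, which is Cb.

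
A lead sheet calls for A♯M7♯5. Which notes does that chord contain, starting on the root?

A♯M7♯5 is an augmented major seventh built on A#.
- root: A#
- major 3rd: C##
- augmented 5th: E##
- major 7th: G##

A# C## E## G##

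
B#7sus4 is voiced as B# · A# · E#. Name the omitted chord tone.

B#7sus4 = B#, E#, F##, A#. The voicing lacks the 5th (perfect 5th), F##.

F##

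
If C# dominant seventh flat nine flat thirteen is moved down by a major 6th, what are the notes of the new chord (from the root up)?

E  G-sharp  B  D  F  C

Transposed root: C-sharp → E (major 6th down). So we spell E dominant seventh flat nine flat thirteen:
Root: E
Major 3rd (3rd): G-sharp
Perfect 5th (5th): B
Minor 7th (7th): D
Minor 9th (9th): F
Minor 13th (13th): C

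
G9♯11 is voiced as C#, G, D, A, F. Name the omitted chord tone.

The full G9♯11 chord is G, B, D, F, A, C#.
Comparing with the voicing, the major 3rd (3rd) — B — is absent.

B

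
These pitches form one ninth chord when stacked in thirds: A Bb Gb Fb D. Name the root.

Gb

Arranged so that each adjacent pair is a third by letter name: Gb – Bb – D – Fb – A.
The bottom of that stack, Gb, is the root (this is Gb dominant seventh sharp nine sharp five).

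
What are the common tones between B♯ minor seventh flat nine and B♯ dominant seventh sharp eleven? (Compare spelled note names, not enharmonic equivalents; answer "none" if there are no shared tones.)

B-sharp – F-double-sharp – A-sharp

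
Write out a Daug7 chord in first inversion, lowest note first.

In root position, Daug7 is D–F♯–A♯–C.
First inversion puts the third (F♯) in the bass.

F♯ A♯ C D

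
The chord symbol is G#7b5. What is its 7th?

F♯

G#7b5 is built on G♯; its 7th is a minor 7th above the root.
A seventh above G uses the letter F, and the minor 7th above G♯ is F♯.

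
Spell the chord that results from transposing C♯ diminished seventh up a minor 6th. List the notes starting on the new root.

A – C – Eb – Gb

A minor 6th up from C# is A, so the new chord is A diminished seventh.
Root: A
Minor 3rd (3rd): C
Diminished 5th (5th): Eb
Diminished 7th (7th): Gb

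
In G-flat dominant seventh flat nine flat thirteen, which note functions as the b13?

Ebb

Root of G-flat dominant seventh flat nine flat thirteen = Gb. The 13th is a minor 13th: Gb up a minor 13th → Ebb.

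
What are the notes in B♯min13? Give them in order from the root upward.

B♯min13: minor thirteenth on B#.
B# — root
D# — minor 3rd
F## — perfect 5th
A# — minor 7th
C## — major 9th
E# — perfect 11th
G## — major 13th

B#, D#, F##, A#, C##, E#, G##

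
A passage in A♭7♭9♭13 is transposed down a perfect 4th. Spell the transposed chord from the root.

Eb – G – Bb – Db – Fb – Cb

Ab down a perfect 4th → Eb. New chord: Eb dominant seventh flat nine flat thirteen.
Eb — root
G — major 3rd
Bb — perfect 5th
Db — minor 7th
Fb — minor 9th
Cb — minor 13th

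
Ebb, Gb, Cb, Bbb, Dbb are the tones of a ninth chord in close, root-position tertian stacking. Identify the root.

Arranged so that each adjacent pair is a third by letter name: Cb – Ebb – Gb – Bbb – Dbb.
The bottom of that stack, Cb, is the root (this is Cb minor seventh flat nine).

Cb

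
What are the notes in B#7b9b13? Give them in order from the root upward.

B# – D## – F## – A# – C# – G#

B#7b9b13: dominant seventh flat nine flat thirteen on B#.
root → B#
3rd (major 3rd) → D##
5th (perfect 5th) → F##
7th (minor 7th) → A#
9th (minor 9th) → C#
13th (minor 13th) → G#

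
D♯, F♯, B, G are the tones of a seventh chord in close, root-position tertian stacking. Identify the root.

G

Stacking in thirds gives G – B – D♯ – F♯, so G is the root — G augmented major seventh.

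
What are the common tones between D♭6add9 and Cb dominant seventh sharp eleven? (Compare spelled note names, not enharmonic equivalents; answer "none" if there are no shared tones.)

F  E♭

D♭6add9: D♭ F A♭ B♭ E♭
Cb dominant seventh sharp eleven: C♭ E♭ G♭ B𝄫 F
Common to both → F, E♭.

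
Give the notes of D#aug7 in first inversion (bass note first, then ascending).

F##  A##  C#  D#

D#aug7 = D#–F##–A##–C#; first inversion → third (F##) lowest.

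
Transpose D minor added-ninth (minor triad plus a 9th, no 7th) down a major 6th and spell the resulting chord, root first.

A major 6th down from D is F, so the new chord is F minor added-ninth.
F — root
A-flat — minor 3rd
C — perfect 5th
G — major 9th

F A-flat C G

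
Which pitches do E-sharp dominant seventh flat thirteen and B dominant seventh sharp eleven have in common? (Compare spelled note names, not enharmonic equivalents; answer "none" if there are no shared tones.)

E# – D#

E-sharp dominant seventh flat thirteen: E# G## B# D# C#
B dominant seventh sharp eleven: B D# F# A E#
Common to both → E#, D#.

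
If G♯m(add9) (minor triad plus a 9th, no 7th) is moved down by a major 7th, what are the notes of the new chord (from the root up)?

A major 7th down from G♯ is A, so the new chord is A minor added-ninth.
root → A
3rd (minor 3rd) → C
5th (perfect 5th) → E
9th (major 9th) → B

A, C, E, B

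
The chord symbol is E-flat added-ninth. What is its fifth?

B-flat

Root of E-flat added-ninth = E-flat. The 5th is a perfect 5th: E-flat up a perfect 5th → B-flat.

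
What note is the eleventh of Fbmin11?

Bbb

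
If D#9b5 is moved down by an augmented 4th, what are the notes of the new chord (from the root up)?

An augmented 4th down from D# is A, so the new chord is A dominant ninth flat five.
Root: A
Major 3rd (3rd): C#
Diminished 5th (5th): Eb
Minor 7th (7th): G
Major 9th (9th): B

A C# Eb G B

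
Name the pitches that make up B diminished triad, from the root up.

B D F

Root B, quality diminished triad:
- root: B
- minor 3rd: D
- diminished 5th: F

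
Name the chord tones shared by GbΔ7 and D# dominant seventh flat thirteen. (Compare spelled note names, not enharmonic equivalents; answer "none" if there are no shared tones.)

GbΔ7 = G♭, B♭, D♭, F.
D# dominant seventh flat thirteen = D♯, F𝄪, A♯, C♯, B.
Shared: none.

none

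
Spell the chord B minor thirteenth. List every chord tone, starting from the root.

B  D  F#  A  C#  E  G#

Root B, quality minor thirteenth:
root → B
3rd (minor 3rd) → D
5th (perfect 5th) → F#
7th (minor 7th) → A
9th (major 9th) → C#
11th (perfect 11th) → E
13th (major 13th) → G#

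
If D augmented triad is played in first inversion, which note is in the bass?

F-sharp

D augmented triad = D–F-sharp–A-sharp. First inversion → third in the bass = F-sharp.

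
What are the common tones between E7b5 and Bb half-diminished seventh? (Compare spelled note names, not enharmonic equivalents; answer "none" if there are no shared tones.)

Bb

E7b5 = E, G#, Bb, D.
Bb half-diminished seventh = Bb, Db, Fb, Ab.
Shared: Bb.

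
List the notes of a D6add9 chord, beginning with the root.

D F# A B E

D6add9: six-nine on D.
Root: D
Major 3rd (3rd): F#
Perfect 5th (5th): A
Major 6th (6th): B
Major 9th (9th): E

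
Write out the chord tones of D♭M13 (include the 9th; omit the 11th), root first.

Db  F  Ab  C  Eb  Bb

Root Db, quality major thirteenth:
root → Db
3rd (major 3rd) → F
5th (perfect 5th) → Ab
7th (major 7th) → C
9th (major 9th) → Eb
13th (major 13th) → Bb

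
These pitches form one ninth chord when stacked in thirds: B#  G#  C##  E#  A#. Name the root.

A#

Arranged so that each adjacent pair is a third by letter name: A# – C## – E# – G# – B#.
The bottom of that stack, A#, is the root (this is A# dominant ninth).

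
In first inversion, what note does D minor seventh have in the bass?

D minor seventh in root position is D–F–A–C.
First inversion places the third in the bass, which is F.

F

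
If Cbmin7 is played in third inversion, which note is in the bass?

Cbmin7 in root position is Cb–Ebb–Gb–Bbb.
Third inversion places the seventh in the bass, which is Bbb.

Bbb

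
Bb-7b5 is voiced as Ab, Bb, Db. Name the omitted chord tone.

Fb

Bb-7b5 = Bb, Db, Fb, Ab. The voicing lacks the 5th (diminished 5th), Fb.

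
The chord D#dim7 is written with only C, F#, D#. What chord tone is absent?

A

The full D#dim7 chord is D#, F#, A, C.
Comparing with the voicing, the diminished 5th (5th) — A — is absent.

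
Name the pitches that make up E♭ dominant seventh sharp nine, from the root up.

E-flat  G  B-flat  D-flat  F-sharp

Root E-flat, quality dominant seventh sharp nine:
E-flat — root
G — major 3rd
B-flat — perfect 5th
D-flat — minor 7th
F-sharp — augmented 9th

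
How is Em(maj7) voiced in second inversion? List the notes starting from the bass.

In root position, Em(maj7) is E–G–B–D#.
Second inversion puts the fifth (B) in the bass.

B, D#, E, G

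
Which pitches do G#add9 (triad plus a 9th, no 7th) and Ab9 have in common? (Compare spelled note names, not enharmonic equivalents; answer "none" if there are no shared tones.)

none

G#add9: G# B# D# A#
Ab9: Ab C Eb Gb Bb
Common to both → none.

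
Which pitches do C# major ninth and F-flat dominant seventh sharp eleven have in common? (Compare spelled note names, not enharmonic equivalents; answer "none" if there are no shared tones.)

C# major ninth: C-sharp E-sharp G-sharp B-sharp D-sharp
F-flat dominant seventh sharp eleven: F-flat A-flat C-flat E-double-flat B-flat
Common to both → none.

none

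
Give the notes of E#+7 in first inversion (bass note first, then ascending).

E#+7 = E♯–G𝄪–B𝄪–D♯; first inversion → third (G𝄪) lowest.

G𝄪, B𝄪, D♯, E♯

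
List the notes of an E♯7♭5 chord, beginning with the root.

E#, G##, B, D#

E♯7♭5: dominant seventh flat five on E#.
- root: E#
- major 3rd: G##
- diminished 5th: B
- minor 7th: D#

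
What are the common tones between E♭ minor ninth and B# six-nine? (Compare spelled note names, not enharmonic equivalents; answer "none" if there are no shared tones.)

E♭ minor ninth = Eb, Gb, Bb, Db, F.
B# six-nine = B#, D##, F##, G##, C##.
Shared: none.

none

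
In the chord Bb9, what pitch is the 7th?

Root of Bb9 = Bb. The 7th is a minor 7th: Bb up a minor 7th → Ab.

Ab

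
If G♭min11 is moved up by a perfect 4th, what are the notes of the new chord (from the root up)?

Transposed root: Gb → Cb (perfect 4th up). So we spell Cb minor eleventh:
Cb — root
Ebb — minor 3rd
Gb — perfect 5th
Bbb — minor 7th
Db — major 9th
Fb — perfect 11th

Cb – Ebb – Gb – Bbb – Db – Fb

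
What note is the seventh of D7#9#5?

C

Root of D7#9#5 = D. The 7th is a minor 7th: D up a minor 7th → C.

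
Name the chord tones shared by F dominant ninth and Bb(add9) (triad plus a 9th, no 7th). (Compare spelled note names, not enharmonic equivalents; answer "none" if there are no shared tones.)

F dominant ninth = F, A, C, E♭, G.
Bb(add9) = B♭, D, F, C.
Shared: F, C.

F, C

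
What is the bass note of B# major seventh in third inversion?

B# major seventh in root position is B#–D##–F##–A##.
Third inversion places the seventh in the bass, which is A##.

A##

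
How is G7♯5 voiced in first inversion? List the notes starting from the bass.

G7♯5 = G–B–D#–F; first inversion → third (B) lowest.

B  D#  F  G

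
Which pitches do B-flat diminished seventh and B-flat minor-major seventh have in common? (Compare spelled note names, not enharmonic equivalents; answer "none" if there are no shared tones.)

B-flat D-flat

B-flat diminished seventh = B-flat, D-flat, F-flat, A-double-flat.
B-flat minor-major seventh = B-flat, D-flat, F, A.
Shared: B-flat, D-flat.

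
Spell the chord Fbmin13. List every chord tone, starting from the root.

Fbmin13: minor thirteenth on F♭.
root → F♭
3rd (minor 3rd) → A𝄫
5th (perfect 5th) → C♭
7th (minor 7th) → E𝄫
9th (major 9th) → G♭
11th (perfect 11th) → B𝄫
13th (major 13th) → D♭

F♭  A𝄫  C♭  E𝄫  G♭  B𝄫  D♭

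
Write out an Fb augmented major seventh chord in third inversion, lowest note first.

Eb, Fb, Ab, C

Fb augmented major seventh = Fb–Ab–C–Eb; third inversion → seventh (Eb) lowest.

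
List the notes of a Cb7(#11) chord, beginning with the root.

Cb7(#11) is a dominant seventh sharp eleven built on Cb.
Cb — root
Eb — major 3rd
Gb — perfect 5th
Bbb — minor 7th
F — augmented 11th

Cb, Eb, Gb, Bbb, F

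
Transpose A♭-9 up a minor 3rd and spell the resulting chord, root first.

Transposed root: Ab → Cb (minor 3rd up). So we spell Cb minor ninth:
Cb — root
Ebb — minor 3rd
Gb — perfect 5th
Bbb — minor 7th
Db — major 9th

Cb  Ebb  Gb  Bbb  Db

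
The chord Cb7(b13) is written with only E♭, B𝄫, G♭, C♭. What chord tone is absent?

A𝄫

Cb7(b13) = C♭, E♭, G♭, B𝄫, A𝄫. The voicing lacks the 13th (minor 13th), A𝄫.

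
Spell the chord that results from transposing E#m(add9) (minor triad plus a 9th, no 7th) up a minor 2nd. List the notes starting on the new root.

F♯ A C♯ G♯

E♯ up a minor 2nd → F♯. New chord: F♯ minor added-ninth.
Root: F♯
Minor 3rd (3rd): A
Perfect 5th (5th): C♯
Major 9th (9th): G♯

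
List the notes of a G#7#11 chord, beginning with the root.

G#7#11 is a dominant seventh sharp eleven built on G#.
Root: G#
Major 3rd (3rd): B#
Perfect 5th (5th): D#
Minor 7th (7th): F#
Augmented 11th (11th): C##

G# – B# – D# – F# – C##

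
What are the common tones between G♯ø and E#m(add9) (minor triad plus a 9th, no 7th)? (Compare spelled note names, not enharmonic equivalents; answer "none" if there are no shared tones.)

G#

G♯ø: G# B D F#
E#m(add9): E# G# B# F##
Common to both → G#.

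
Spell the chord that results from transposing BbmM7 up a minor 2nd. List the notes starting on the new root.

Transposed root: Bb → Cb (minor 2nd up). So we spell Cb minor-major seventh:
- root: Cb
- minor 3rd: Ebb
- perfect 5th: Gb
- major 7th: Bb

Cb – Ebb – Gb – Bb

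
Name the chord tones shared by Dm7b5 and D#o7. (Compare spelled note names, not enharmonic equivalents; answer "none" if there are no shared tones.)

C

Dm7b5 = D, F, A♭, C.
D#o7 = D♯, F♯, A, C.
Shared: C.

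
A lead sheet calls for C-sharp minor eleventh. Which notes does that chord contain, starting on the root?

C-sharp, E, G-sharp, B, D-sharp, F-sharp

C-sharp minor eleventh is a minor eleventh built on C-sharp.
Root: C-sharp
Minor 3rd (3rd): E
Perfect 5th (5th): G-sharp
Minor 7th (7th): B
Major 9th (9th): D-sharp
Perfect 11th (11th): F-sharp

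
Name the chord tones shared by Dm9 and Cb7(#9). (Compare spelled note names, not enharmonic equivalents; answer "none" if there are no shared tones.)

Dm9 = D, F, A, C, E.
Cb7(#9) = Cb, Eb, Gb, Bbb, D.
Shared: D.

D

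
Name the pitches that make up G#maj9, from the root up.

Root G♯, quality major ninth:
- root: G♯
- major 3rd: B♯
- perfect 5th: D♯
- major 7th: F𝄪
- major 9th: A♯

G♯ B♯ D♯ F𝄪 A♯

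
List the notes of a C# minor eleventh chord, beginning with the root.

C-sharp, E, G-sharp, B, D-sharp, F-sharp

C# minor eleventh: minor eleventh on C-sharp.
Root: C-sharp
Minor 3rd (3rd): E
Perfect 5th (5th): G-sharp
Minor 7th (7th): B
Major 9th (9th): D-sharp
Perfect 11th (11th): F-sharp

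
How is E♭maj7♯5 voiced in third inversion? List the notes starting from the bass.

In root position, E♭maj7♯5 is Eb–G–B–D.
Third inversion puts the seventh (D) in the bass.

D Eb G B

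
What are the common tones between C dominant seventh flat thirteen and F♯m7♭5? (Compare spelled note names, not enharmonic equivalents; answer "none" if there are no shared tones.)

C dominant seventh flat thirteen: C E G Bb Ab
F♯m7♭5: F# A C E
Common to both → C, E.

C E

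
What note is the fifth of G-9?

G-9 is built on G; its 5th is a perfect 5th above the root.
A fifth above G uses the letter D, and the perfect 5th above G is D.

D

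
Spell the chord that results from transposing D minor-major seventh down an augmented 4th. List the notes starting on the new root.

Ab – Cb – Eb – G

Transposed root: D → Ab (augmented 4th down). So we spell Ab minor-major seventh:
- root: Ab
- minor 3rd: Cb
- perfect 5th: Eb
- major 7th: G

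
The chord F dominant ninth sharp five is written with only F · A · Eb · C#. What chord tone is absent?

F dominant ninth sharp five = F, A, C#, Eb, G. The voicing lacks the 9th (major 9th), G.

G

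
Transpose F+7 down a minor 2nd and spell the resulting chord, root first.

E G# B# D

Transposed root: F → E (minor 2nd down). So we spell E augmented seventh:
root → E
3rd (major 3rd) → G#
5th (augmented 5th) → B#
7th (minor 7th) → D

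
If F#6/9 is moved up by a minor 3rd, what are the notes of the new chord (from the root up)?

A C♯ E F♯ B

A minor 3rd up from F♯ is A, so the new chord is A six-nine.
A — root
C♯ — major 3rd
E — perfect 5th
F♯ — major 6th
B — major 9th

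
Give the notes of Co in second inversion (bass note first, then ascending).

G♭, C, E♭

In root position, Co is C–E♭–G♭.
Second inversion puts the fifth (G♭) in the bass.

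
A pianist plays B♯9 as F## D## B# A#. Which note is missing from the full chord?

C##

The full B♯9 chord is B#, D##, F##, A#, C##.
Comparing with the voicing, the major 9th (9th) — C## — is absent.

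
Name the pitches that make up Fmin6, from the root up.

F, Ab, C, D

Fmin6: minor sixth on F.
root → F
3rd (minor 3rd) → Ab
5th (perfect 5th) → C
6th (major 6th) → D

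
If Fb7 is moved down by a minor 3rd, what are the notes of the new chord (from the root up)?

Db, F, Ab, Cb

A minor 3rd down from Fb is Db, so the new chord is Db dominant seventh.
root → Db
3rd (major 3rd) → F
5th (perfect 5th) → Ab
7th (minor 7th) → Cb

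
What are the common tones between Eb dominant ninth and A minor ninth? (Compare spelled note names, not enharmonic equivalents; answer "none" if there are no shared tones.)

G

Eb dominant ninth: E-flat G B-flat D-flat F
A minor ninth: A C E G B
Common to both → G.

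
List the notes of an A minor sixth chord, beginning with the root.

A, C, E, F-sharp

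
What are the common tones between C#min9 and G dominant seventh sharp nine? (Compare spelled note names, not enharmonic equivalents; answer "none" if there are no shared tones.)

B

C#min9 = C#, E, G#, B, D#.
G dominant seventh sharp nine = G, B, D, F, A#.
Shared: B.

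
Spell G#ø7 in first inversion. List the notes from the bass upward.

B – D – F# – G#

G#ø7 = G#–B–D–F#; first inversion → third (B) lowest.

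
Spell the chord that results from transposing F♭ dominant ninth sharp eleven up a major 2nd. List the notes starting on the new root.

Gb – Bb – Db – Fb – Ab – C

Fb up a major 2nd → Gb. New chord: Gb dominant ninth sharp eleven.
Root: Gb
Major 3rd (3rd): Bb
Perfect 5th (5th): Db
Minor 7th (7th): Fb
Major 9th (9th): Ab
Augmented 11th (11th): C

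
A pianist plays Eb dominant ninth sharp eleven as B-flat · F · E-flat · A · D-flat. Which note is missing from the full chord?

G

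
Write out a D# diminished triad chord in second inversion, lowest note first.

A, D-sharp, F-sharp

In root position, D# diminished triad is D-sharp–F-sharp–A.
Second inversion puts the fifth (A) in the bass.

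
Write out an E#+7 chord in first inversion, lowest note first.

In root position, E#+7 is E#–G##–B##–D#.
First inversion puts the third (G##) in the bass.

G## B## D# E#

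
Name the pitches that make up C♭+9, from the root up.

C♭, E♭, G, B𝄫, D♭

C♭+9 is a dominant ninth sharp five built on C♭.
C♭ — root
E♭ — major 3rd
G — augmented 5th
B𝄫 — minor 7th
D♭ — major 9th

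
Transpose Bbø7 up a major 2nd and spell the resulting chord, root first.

A major 2nd up from Bb is C, so the new chord is C half-diminished seventh.
- root: C
- minor 3rd: Eb
- diminished 5th: Gb
- minor 7th: Bb

C Eb Gb Bb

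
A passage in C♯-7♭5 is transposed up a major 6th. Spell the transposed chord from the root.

A# C# E G#

C# up a major 6th → A#. New chord: A# half-diminished seventh.
root → A#
3rd (minor 3rd) → C#
5th (diminished 5th) → E
7th (minor 7th) → G#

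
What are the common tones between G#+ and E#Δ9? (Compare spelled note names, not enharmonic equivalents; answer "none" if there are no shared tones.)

B# D##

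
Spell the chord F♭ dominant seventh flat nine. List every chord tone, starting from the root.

F♭ dominant seventh flat nine: dominant seventh flat nine on F-flat.
- root: F-flat
- major 3rd: A-flat
- perfect 5th: C-flat
- minor 7th: E-double-flat
- minor 9th: G-double-flat

F-flat  A-flat  C-flat  E-double-flat  G-double-flat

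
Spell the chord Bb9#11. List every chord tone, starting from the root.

Bb D F Ab C E

Root Bb, quality dominant ninth sharp eleven:
Root: Bb
Major 3rd (3rd): D
Perfect 5th (5th): F
Minor 7th (7th): Ab
Major 9th (9th): C
Augmented 11th (11th): E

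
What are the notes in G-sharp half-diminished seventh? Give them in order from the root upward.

G-sharp half-diminished seventh: half-diminished seventh on G-sharp.
root → G-sharp
3rd (minor 3rd) → B
5th (diminished 5th) → D
7th (minor 7th) → F-sharp

G-sharp  B  D  F-sharp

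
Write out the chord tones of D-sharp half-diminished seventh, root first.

D-sharp half-diminished seventh is a half-diminished seventh built on D-sharp.
root → D-sharp
3rd (minor 3rd) → F-sharp
5th (diminished 5th) → A
7th (minor 7th) → C-sharp

D-sharp, F-sharp, A, C-sharp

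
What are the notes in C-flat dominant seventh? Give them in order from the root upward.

Cb  Eb  Gb  Bbb

Root Cb, quality dominant seventh:
Root: Cb
Major 3rd (3rd): Eb
Perfect 5th (5th): Gb
Minor 7th (7th): Bbb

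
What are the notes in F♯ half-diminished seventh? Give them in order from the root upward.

F#, A, C, E

F♯ half-diminished seventh is a half-diminished seventh built on F#.
root → F#
3rd (minor 3rd) → A
5th (diminished 5th) → C
7th (minor 7th) → E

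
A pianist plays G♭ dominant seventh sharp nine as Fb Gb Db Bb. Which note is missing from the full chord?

The full G♭ dominant seventh sharp nine chord is Gb, Bb, Db, Fb, A.
Comparing with the voicing, the augmented 9th (9th) — A — is absent.

A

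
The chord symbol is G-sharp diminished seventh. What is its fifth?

G-sharp diminished seventh is built on G#; its 5th is a diminished 5th above the root.
A fifth above G uses the letter D, and the diminished 5th above G# is D.

D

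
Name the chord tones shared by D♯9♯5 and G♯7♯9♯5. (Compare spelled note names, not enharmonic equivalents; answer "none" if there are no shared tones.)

D♯9♯5: D# F## A## C# E#
G♯7♯9♯5: G# B# D## F# A##
Common to both → A##.

A##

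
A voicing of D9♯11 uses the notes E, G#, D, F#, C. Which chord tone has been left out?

The full D9♯11 chord is D, F#, A, C, E, G#.
Comparing with the voicing, the perfect 5th (5th) — A — is absent.

A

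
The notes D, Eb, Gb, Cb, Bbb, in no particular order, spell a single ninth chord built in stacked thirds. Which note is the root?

Cb

Stacking in thirds gives Cb – Eb – Gb – Bbb – D, so Cb is the root — Cb dominant seventh sharp nine.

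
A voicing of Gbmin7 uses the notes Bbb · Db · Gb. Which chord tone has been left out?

Fb

The full Gbmin7 chord is Gb, Bbb, Db, Fb.
Comparing with the voicing, the minor 7th (7th) — Fb — is absent.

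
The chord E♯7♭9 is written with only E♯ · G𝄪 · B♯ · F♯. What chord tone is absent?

The full E♯7♭9 chord is E♯, G𝄪, B♯, D♯, F♯.
Comparing with the voicing, the minor 7th (7th) — D♯ — is absent.

D♯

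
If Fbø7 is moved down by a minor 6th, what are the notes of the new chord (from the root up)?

A minor 6th down from Fb is Ab, so the new chord is Ab half-diminished seventh.
Ab — root
Cb — minor 3rd
Ebb — diminished 5th
Gb — minor 7th

Ab, Cb, Ebb, Gb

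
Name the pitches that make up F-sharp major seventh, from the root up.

F-sharp, A-sharp, C-sharp, E-sharp

F-sharp major seventh: major seventh on F-sharp.
Root: F-sharp
Major 3rd (3rd): A-sharp
Perfect 5th (5th): C-sharp
Major 7th (7th): E-sharp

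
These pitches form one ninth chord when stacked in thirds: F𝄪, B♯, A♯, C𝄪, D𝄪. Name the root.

Stacking in thirds gives B♯ – D𝄪 – F𝄪 – A♯ – C𝄪, so B♯ is the root — B♯ dominant ninth.

B♯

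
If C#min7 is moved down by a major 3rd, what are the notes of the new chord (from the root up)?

A major 3rd down from C# is A, so the new chord is A minor seventh.
A — root
C — minor 3rd
E — perfect 5th
G — minor 7th

A  C  E  G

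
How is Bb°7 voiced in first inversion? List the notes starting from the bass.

D♭ – F♭ – A𝄫 – B♭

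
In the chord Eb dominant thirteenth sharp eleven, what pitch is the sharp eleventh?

A

Eb dominant thirteenth sharp eleven is built on E-flat; its 11th is an augmented 11th above the root.
A fourth above E uses the letter A, and the augmented 11th above E-flat is A.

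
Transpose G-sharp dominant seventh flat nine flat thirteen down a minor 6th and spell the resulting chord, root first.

Transposed root: G-sharp → B-sharp (minor 6th down). So we spell B-sharp dominant seventh flat nine flat thirteen:
- root: B-sharp
- major 3rd: D-double-sharp
- perfect 5th: F-double-sharp
- minor 7th: A-sharp
- minor 9th: C-sharp
- minor 13th: G-sharp

B-sharp D-double-sharp F-double-sharp A-sharp C-sharp G-sharp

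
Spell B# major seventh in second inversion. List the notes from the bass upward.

F-double-sharp, A-double-sharp, B-sharp, D-double-sharp

In root position, B# major seventh is B-sharp–D-double-sharp–F-double-sharp–A-double-sharp.
Second inversion puts the fifth (F-double-sharp) in the bass.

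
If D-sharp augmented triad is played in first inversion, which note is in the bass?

D-sharp augmented triad = D#–F##–A##. First inversion → third in the bass = F##.

F##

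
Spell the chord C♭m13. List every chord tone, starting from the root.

Cb  Ebb  Gb  Bbb  Db  Fb  Ab

Root Cb, quality minor thirteenth:
root → Cb
3rd (minor 3rd) → Ebb
5th (perfect 5th) → Gb
7th (minor 7th) → Bbb
9th (major 9th) → Db
11th (perfect 11th) → Fb
13th (major 13th) → Ab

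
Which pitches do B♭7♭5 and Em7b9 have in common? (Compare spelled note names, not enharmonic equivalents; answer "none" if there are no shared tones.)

D

B♭7♭5: Bb D Fb Ab
Em7b9: E G B D F
Common to both → D.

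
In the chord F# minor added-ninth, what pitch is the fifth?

C-sharp

F# minor added-ninth is built on F-sharp; its 5th is a perfect 5th above the root.
A fifth above F uses the letter C, and the perfect 5th above F-sharp is C-sharp.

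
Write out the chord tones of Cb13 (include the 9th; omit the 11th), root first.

Cb13: dominant thirteenth on Cb.
root → Cb
3rd (major 3rd) → Eb
5th (perfect 5th) → Gb
7th (minor 7th) → Bbb
9th (major 9th) → Db
13th (major 13th) → Ab

Cb  Eb  Gb  Bbb  Db  Ab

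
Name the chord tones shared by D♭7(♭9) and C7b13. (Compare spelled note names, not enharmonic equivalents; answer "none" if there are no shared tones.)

A♭

D♭7(♭9): D♭ F A♭ C♭ E𝄫
C7b13: C E G B♭ A♭
Common to both → A♭.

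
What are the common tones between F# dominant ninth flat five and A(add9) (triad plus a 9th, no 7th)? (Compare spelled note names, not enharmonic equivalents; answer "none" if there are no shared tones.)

F# dominant ninth flat five = F#, A#, C, E, G#.
A(add9) = A, C#, E, B.
Shared: E.

E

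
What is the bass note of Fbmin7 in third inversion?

Ebb

Fbmin7 in root position is Fb–Abb–Cb–Ebb.
Third inversion places the seventh in the bass, which is Ebb.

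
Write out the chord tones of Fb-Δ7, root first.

Fb Abb Cb Eb

Fb-Δ7 is a minor-major seventh built on Fb.
Fb — root
Abb — minor 3rd
Cb — perfect 5th
Eb — major 7th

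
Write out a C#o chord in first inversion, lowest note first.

C#o = C#–E–G; first inversion → third (E) lowest.

E, G, C#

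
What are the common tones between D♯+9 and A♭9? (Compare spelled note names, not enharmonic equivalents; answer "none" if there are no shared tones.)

none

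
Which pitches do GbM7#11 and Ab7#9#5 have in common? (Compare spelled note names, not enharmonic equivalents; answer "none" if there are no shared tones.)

Gb, C

GbM7#11: Gb Bb Db F C
Ab7#9#5: Ab C E Gb B
Common to both → Gb, C.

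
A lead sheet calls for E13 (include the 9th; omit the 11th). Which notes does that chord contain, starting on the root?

Root E, quality dominant thirteenth:
Root: E
Major 3rd (3rd): G♯
Perfect 5th (5th): B
Minor 7th (7th): D
Major 9th (9th): F♯
Major 13th (13th): C♯

E, G♯, B, D, F♯, C♯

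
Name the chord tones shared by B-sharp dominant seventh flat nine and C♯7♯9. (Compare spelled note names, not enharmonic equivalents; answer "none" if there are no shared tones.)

D𝄪  C♯

B-sharp dominant seventh flat nine = B♯, D𝄪, F𝄪, A♯, C♯.
C♯7♯9 = C♯, E♯, G♯, B, D𝄪.
Shared: D𝄪, C♯.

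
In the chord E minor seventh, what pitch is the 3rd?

E minor seventh is built on E; its 3rd is a minor 3rd above the root.
A third above E uses the letter G, and the minor 3rd above E is G.

G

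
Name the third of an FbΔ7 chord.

Ab

Root of FbΔ7 = Fb. The 3rd is a major 3rd: Fb up a major 3rd → Ab.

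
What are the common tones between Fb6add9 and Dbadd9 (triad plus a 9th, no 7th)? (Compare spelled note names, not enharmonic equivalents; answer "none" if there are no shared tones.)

Ab Db

Fb6add9: Fb Ab Cb Db Gb
Dbadd9: Db F Ab Eb
Common to both → Ab, Db.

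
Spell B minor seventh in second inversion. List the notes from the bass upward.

F-sharp A B D

In root position, B minor seventh is B–D–F-sharp–A.
Second inversion puts the fifth (F-sharp) in the bass.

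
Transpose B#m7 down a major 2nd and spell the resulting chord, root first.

A major 2nd down from B# is A#, so the new chord is A# minor seventh.
Root: A#
Minor 3rd (3rd): C#
Perfect 5th (5th): E#
Minor 7th (7th): G#

A# – C# – E# – G#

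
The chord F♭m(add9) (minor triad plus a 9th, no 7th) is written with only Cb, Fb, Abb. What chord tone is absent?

Gb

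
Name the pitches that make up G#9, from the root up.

Root G#, quality dominant ninth:
Root: G#
Major 3rd (3rd): B#
Perfect 5th (5th): D#
Minor 7th (7th): F#
Major 9th (9th): A#

G#, B#, D#, F#, A#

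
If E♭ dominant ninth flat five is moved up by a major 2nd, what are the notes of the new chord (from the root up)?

F  A  C-flat  E-flat  G

E-flat up a major 2nd → F. New chord: F dominant ninth flat five.
Root: F
Major 3rd (3rd): A
Diminished 5th (5th): C-flat
Minor 7th (7th): E-flat
Major 9th (9th): G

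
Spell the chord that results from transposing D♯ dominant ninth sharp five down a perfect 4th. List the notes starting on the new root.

D-sharp down a perfect 4th → A-sharp. New chord: A-sharp dominant ninth sharp five.
root → A-sharp
3rd (major 3rd) → C-double-sharp
5th (augmented 5th) → E-double-sharp
7th (minor 7th) → G-sharp
9th (major 9th) → B-sharp

A-sharp  C-double-sharp  E-double-sharp  G-sharp  B-sharp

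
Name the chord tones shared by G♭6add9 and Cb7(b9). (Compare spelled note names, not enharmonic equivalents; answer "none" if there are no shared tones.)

Gb – Eb

G♭6add9: Gb Bb Db Eb Ab
Cb7(b9): Cb Eb Gb Bbb Dbb
Common to both → Gb, Eb.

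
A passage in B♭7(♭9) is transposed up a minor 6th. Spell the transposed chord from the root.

G♭ – B♭ – D♭ – F♭ – A𝄫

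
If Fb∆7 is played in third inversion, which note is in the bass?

Eb

Fb∆7 in root position is Fb–Ab–Cb–Eb.
Third inversion places the seventh in the bass, which is Eb.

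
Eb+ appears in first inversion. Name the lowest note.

G

Eb+ = E♭–G–B. First inversion → third in the bass = G.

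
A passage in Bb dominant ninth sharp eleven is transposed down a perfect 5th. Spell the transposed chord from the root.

Eb  G  Bb  Db  F  A

A perfect 5th down from Bb is Eb, so the new chord is Eb dominant ninth sharp eleven.
- root: Eb
- major 3rd: G
- perfect 5th: Bb
- minor 7th: Db
- major 9th: F
- augmented 11th: A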